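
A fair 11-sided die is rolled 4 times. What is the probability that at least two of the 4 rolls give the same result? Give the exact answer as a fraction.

611/1331

P(all 4 different) = 11/11 · 10/11 · ··· · 8/11 = 720/1331.
P(at least two equal) = 1 − 720/1331 = 611/1331.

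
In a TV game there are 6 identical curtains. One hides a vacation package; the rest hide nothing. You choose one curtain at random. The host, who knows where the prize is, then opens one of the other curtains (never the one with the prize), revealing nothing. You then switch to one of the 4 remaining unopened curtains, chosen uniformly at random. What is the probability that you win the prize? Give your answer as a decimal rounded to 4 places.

Your original curtain holds the prize with probability 1/6, so the other 5 collectively hold it with probability 5/6.
The host can always find an empty curtain to open, so this doesn't change that 5/6; it is now spread over the 4 remaining unopened curtains.
P(win by switching) = (5/6) · (1/4) = 5/24 ≈ 0.2083.

0.2083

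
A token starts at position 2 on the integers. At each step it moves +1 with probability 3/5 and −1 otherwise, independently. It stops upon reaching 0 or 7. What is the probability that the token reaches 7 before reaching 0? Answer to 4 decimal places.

0.5901

Let r = q/p = (2/5)/(3/5) = 2/3. The recurrence P(i) = p·P(i+1) + q·P(i−1) with P(0)=0, P(7)=1 gives P(i) = (1 − r^i)/(1 − r^7).
P(2) = (1 − (2/3)^2) / (1 − (2/3)^7) = 1215/2059 ≈ 0.5901.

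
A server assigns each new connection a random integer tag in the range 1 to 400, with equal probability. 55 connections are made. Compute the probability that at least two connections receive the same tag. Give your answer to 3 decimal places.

It's easier to compute the probability that all 55 are distinct.
P(all distinct) = 400/400 · 399/400 · ··· · 346/400 ≈ 0.020.
So the probability of at least one match is 1 − 0.020 = 0.980.

0.980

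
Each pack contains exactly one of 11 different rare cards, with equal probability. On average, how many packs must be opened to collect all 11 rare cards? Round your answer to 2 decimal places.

After i distinct types are collected, each trial gives a new one with probability (11−i)/11, so the expected wait for the next new type is 11/(11−i).
E = 11/11 + 11/10 + 11/9 + 11/8 + 11/7 + 11/6 + 11/5 + 11/4 + 11/3 + 11/2 + 11/1 = 83711/2520 ≈ 33.22.

33.22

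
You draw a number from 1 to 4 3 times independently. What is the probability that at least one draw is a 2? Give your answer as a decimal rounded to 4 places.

P(no draw is a 2) = (3/4)^3 ≈ 0.4219.
P(at least one) = 1 − 0.4219 = 0.5781.

0.5781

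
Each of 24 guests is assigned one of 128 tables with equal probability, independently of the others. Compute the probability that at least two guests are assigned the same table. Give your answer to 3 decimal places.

It's easier to compute the probability that all 24 are distinct.
P(all distinct) = 128/128 · 127/128 · ··· · 105/128 ≈ 0.100.
So the probability of at least one match is 1 − 0.100 = 0.900.

0.900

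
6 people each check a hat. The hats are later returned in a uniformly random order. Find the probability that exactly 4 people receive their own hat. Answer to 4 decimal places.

Choose which 4 of the 6 are fixed: C(6,4) = 15 ways.
The remaining 2 must have no fixed point: D(2) = 1.
P = 15·1/720 = 1/48 ≈ 0.0208.

0.0208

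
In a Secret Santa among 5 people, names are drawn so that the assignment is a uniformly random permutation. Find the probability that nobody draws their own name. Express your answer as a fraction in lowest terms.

11/30

This is the derangement probability: permutations of 5 with no fixed point.
D(5) = 5! · (1 − 1/1! + 1/2! − ··· + (−1)^5/5!) = 44.
P = 44/120 = 11/30.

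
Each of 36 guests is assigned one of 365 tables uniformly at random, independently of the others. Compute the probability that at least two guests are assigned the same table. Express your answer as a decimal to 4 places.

It's easier to compute the probability that all 36 are distinct.
P(all distinct) = 365/365 · 364/365 · ··· · 330/365 ≈ 0.1678.
So the probability of at least one match is 1 − 0.1678 = 0.8322.

0.8322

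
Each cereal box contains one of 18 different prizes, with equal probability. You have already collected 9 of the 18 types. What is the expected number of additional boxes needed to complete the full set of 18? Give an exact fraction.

Starting from 9 distinct types, each trial gives a new one with probability (18−i)/18 when i types are held, so the wait for the next new type is 18/(18−i).
E = 18/9 + 18/8 + 18/7 + 18/6 + 18/5 + 18/4 + 18/3 + 18/2 + 18/1 = 7129/140.

7129/140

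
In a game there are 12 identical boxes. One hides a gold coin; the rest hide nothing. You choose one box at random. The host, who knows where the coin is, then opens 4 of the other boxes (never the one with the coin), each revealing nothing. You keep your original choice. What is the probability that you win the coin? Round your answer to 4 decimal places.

0.0833

The host can always open 4 empty boxes regardless of your choice, so the reveals give no information about your original box.
P(win by staying) = 1/12 ≈ 0.0833.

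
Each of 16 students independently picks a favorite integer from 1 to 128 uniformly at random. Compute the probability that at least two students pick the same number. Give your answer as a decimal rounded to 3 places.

It's easier to compute the probability that all 16 are distinct.
P(all distinct) = 128/128 · 127/128 · ··· · 113/128 ≈ 0.376.
So the probability of at least one match is 1 − 0.376 = 0.624.

0.624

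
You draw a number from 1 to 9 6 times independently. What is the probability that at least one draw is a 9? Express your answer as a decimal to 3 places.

0.507

P(no draw is a 9) = (8/9)^6 ≈ 0.493.
P(at least one) = 1 − 0.493 = 0.507.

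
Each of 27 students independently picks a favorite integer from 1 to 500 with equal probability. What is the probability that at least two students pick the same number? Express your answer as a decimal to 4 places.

It's easier to compute the probability that all 27 are distinct.
P(all distinct) = 500/500 · 499/500 · ··· · 474/500 ≈ 0.4893.
So the probability of at least one match is 1 − 0.4893 = 0.5107.

0.5107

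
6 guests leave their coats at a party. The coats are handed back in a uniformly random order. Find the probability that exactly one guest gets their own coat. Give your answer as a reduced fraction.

Choose which one is fixed: C(6,1) = 6 ways.
The remaining 5 must have no fixed point: D(5) = 44.
P = 6·44/720 = 11/30.

11/30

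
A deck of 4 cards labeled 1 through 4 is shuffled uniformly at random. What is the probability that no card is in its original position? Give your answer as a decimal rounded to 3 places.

0.375

This is the derangement probability: permutations of 4 with no fixed point.
D(4) = 4! · (1 − 1/1! + 1/2! − ··· + (−1)^4/4!) = 9.
P = 9/24 = 3/8 ≈ 0.375.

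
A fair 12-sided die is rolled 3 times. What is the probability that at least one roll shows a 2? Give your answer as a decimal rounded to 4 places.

0.2297

P(no roll shows a 2) = (11/12)^3 ≈ 0.7703.
P(at least one) = 1 − 0.7703 = 0.2297.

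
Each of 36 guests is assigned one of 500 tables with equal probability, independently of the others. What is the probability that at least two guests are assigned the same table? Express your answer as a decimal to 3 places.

It's easier to compute the probability that all 36 are distinct.
P(all distinct) = 500/500 · 499/500 · ··· · 465/500 ≈ 0.275.
So the probability of at least one match is 1 − 0.275 = 0.725.

0.725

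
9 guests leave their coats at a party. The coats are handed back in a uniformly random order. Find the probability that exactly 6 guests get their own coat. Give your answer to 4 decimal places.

Choose which 6 of the 9 are fixed: C(9,6) = 84 ways.
The remaining 3 must have no fixed point: D(3) = 2.
P = 84·2/362880 = 1/2160 ≈ 0.0005.

0.0005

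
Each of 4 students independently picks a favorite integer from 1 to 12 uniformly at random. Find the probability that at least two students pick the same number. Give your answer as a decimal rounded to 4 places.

It's easier to compute the probability that all 4 are distinct.
P(all distinct) = 12/12 · 11/12 · ··· · 9/12 ≈ 0.5729.
So the probability of at least one match is 1 − 0.5729 = 0.4271.

0.4271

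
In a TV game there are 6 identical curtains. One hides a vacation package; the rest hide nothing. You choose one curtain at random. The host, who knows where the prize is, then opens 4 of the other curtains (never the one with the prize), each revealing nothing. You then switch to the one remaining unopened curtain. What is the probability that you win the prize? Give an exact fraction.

Your original curtain holds the prize with probability 1/6, so the other 5 collectively hold it with probability 5/6.
The host can always find 4 empty curtains to open, so the reveals don't change that 5/6; it is now spread over the 1 remaining unopened curtain.
P(win by switching) = (5/6) · (1/1) = 5/6.

5/6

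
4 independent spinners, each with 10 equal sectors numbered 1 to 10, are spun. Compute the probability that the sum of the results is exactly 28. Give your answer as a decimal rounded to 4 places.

0.0415

There are 10^4 = 10000 equally likely outcomes.
The number of ordered 4-tuples from {1,…,10} summing to 28 is 415.
P(sum = 28) = 415/10000 = 83/2000 ≈ 0.0415.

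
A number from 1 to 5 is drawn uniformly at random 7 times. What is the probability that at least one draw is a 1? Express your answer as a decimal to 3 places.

0.790

P(no draw is a 1) = (4/5)^7 ≈ 0.210.
P(at least one) = 1 − 0.210 = 0.790.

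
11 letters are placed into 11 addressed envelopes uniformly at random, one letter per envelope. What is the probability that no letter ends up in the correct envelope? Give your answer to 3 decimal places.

This is the derangement probability: permutations of 11 with no fixed point.
D(11) = 11! · (1 − 1/1! + 1/2! − ··· + (−1)^11/11!) = 14684570.
P = 14684570/39916800 = 1468457/3991680 ≈ 0.368.

0.368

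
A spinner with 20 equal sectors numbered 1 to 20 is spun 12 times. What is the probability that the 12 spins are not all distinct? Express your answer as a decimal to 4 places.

P(all 12 different) = 20/20 · 19/20 · ··· · 9/20 ≈ 0.0147.
P(at least two equal) = 1 − 0.0147 = 0.9853.

0.9853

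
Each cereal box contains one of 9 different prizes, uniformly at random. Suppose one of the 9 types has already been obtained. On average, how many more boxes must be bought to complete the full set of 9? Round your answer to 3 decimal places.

Starting from 1 distinct type, each trial gives a new one with probability (9−i)/9 when i types are held, so the wait for the next new type is 9/(9−i).
E = 9/8 + 9/7 + 9/6 + 9/5 + 9/4 + 9/3 + 9/2 + 9/1 = 6849/280 ≈ 24.461.

24.461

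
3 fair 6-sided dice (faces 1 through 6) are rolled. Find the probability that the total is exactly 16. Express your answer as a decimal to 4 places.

There are 6^3 = 216 equally likely outcomes.
The number of ordered 3-tuples from {1,…,6} summing to 16 is 6.
P(sum = 16) = 6/216 = 1/36 ≈ 0.0278.

0.0278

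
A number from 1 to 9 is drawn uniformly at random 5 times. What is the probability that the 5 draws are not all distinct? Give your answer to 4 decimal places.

0.7439

P(all 5 different) = 9/9 · 8/9 · ··· · 5/9 ≈ 0.2561.
P(at least two equal) = 1 − 0.2561 = 0.7439.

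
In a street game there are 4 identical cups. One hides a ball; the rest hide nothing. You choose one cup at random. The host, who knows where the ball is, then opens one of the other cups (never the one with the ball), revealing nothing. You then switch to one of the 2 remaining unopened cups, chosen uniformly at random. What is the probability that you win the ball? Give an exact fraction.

3/8

Your original cup holds the ball with probability 1/4, so the other 3 collectively hold it with probability 3/4.
The host can always find an empty cup to open, so this doesn't change that 3/4; it is now spread over the 2 remaining unopened cups.
P(win by switching) = (3/4) · (1/2) = 3/8.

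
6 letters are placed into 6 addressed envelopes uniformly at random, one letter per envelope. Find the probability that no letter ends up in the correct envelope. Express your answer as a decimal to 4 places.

This is the derangement probability: permutations of 6 with no fixed point.
D(6) = 6! · (1 − 1/1! + 1/2! − ··· + (−1)^6/6!) = 265.
P = 265/720 = 53/144 ≈ 0.3681.

0.3681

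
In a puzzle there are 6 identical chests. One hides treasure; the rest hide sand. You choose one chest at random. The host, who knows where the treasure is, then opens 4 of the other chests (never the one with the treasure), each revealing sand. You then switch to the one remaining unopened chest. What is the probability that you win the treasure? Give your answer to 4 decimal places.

Your original chest holds the treasure with probability 1/6, so the other 5 collectively hold it with probability 5/6.
The host can always find 4 empty chests to open, so the reveals don't change that 5/6; it is now spread over the 1 remaining unopened chest.
P(win by switching) = (5/6) · (1/1) = 5/6 ≈ 0.8333.

0.8333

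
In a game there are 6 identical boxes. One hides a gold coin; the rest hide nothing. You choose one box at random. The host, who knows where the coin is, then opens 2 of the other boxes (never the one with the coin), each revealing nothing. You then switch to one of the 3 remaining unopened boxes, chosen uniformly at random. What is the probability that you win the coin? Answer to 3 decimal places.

0.278

Your original box holds the coin with probability 1/6, so the other 5 collectively hold it with probability 5/6.
The host can always find 2 empty boxes to open, so the reveals don't change that 5/6; it is now spread over the 3 remaining unopened boxes.
P(win by switching) = (5/6) · (1/3) = 5/18 ≈ 0.278.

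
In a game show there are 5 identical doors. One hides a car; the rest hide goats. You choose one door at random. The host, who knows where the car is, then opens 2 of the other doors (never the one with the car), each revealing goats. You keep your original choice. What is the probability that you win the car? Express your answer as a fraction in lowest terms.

1/5

The host can always open 2 empty doors regardless of your choice, so the reveals give no information about your original door.
P(win by staying) = 1/5.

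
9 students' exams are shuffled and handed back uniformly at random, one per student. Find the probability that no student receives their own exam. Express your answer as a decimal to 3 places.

This is the derangement probability: permutations of 9 with no fixed point.
D(9) = 9! · (1 − 1/1! + 1/2! − ··· + (−1)^9/9!) = 133496.
P = 133496/362880 = 16687/45360 ≈ 0.368.

0.368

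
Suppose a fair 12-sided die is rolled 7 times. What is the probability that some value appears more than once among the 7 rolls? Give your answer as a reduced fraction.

P(all 7 different) = 12/12 · 11/12 · ··· · 6/12 = 385/3456.
P(at least two equal) = 1 − 385/3456 = 3071/3456.

3071/3456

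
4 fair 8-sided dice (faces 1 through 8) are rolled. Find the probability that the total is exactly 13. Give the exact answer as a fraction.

51/1024

There are 8^4 = 4096 equally likely outcomes.
The number of ordered 4-tuples from {1,…,8} summing to 13 is 204.
P(sum = 13) = 204/4096 = 51/1024.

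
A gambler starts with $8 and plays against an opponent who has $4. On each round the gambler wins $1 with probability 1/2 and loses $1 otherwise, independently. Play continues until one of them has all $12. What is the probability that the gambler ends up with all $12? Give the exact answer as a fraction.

2/3

With a fair step, P(i) = ½P(i−1) + ½P(i+1) with P(0)=0, P(12)=1 has the linear solution P(i) = i/12.
P(8) = 8/12 = 2/3.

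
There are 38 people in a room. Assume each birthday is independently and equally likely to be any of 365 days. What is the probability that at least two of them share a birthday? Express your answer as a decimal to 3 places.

It's easier to compute the probability that all 38 are distinct.
P(all distinct) = 365/365 · 364/365 · ··· · 328/365 ≈ 0.136.
So the probability of at least one match is 1 − 0.136 = 0.864.

0.864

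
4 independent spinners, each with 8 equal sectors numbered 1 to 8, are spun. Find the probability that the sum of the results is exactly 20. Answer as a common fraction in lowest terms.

315/4096

There are 8^4 = 4096 equally likely outcomes.
The number of ordered 4-tuples from {1,…,8} summing to 20 is 315.
P(sum = 20) = 315/4096.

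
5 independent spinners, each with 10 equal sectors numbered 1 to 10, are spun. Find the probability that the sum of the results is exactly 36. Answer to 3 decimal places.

There are 10^5 = 100000 equally likely outcomes.
The number of ordered 5-tuples from {1,…,10} summing to 36 is 2710.
P(sum = 36) = 2710/100000 = 271/10000 ≈ 0.027.

0.027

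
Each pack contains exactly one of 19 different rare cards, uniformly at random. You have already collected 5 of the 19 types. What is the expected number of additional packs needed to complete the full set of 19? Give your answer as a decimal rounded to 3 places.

61.780

Starting from 5 distinct types, each trial gives a new one with probability (19−i)/19 when i types are held, so the wait for the next new type is 19/(19−i).
E = 19/14 + 19/13 + 19/12 + 19/11 + 19/10 + 19/9 + 19/8 + 19/7 + 19/6 + 19/5 + 19/4 + 19/3 + 19/2 + 19/1 = 22262927/360360 ≈ 61.780.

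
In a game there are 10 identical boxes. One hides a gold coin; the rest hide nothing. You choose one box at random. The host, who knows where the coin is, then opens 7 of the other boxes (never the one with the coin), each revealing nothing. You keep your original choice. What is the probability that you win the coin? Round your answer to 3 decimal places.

0.100

The host can always open 7 empty boxes regardless of your choice, so the reveals give no information about your original box.
P(win by staying) = 1/10 ≈ 0.100.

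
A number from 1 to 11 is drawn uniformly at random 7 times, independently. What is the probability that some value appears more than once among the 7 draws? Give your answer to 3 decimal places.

0.915

P(all 7 different) = 11/11 · 10/11 · ··· · 5/11 ≈ 0.085.
P(at least two equal) = 1 − 0.085 = 0.915.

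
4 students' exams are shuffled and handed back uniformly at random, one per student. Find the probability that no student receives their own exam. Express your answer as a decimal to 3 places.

This is the derangement probability: permutations of 4 with no fixed point.
D(4) = 4! · (1 − 1/1! + 1/2! − ··· + (−1)^4/4!) = 9.
P = 9/24 = 3/8 ≈ 0.375.

0.375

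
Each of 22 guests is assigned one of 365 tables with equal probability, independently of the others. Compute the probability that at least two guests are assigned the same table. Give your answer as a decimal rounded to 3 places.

It's easier to compute the probability that all 22 are distinct.
P(all distinct) = 365/365 · 364/365 · ··· · 344/365 ≈ 0.524.
So the probability of at least one match is 1 − 0.524 = 0.476.

0.476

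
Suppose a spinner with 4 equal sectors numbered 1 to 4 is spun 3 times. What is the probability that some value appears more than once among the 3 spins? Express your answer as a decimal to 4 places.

P(all 3 different) = 4/4 · 3/4 · ··· · 2/4 ≈ 0.3750.
P(at least two equal) = 1 − 0.3750 = 0.6250.

0.6250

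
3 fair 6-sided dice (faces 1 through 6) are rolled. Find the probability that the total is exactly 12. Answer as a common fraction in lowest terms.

25/216

There are 6^3 = 216 equally likely outcomes.
The number of ordered 3-tuples from {1,…,6} summing to 12 is 25.
P(sum = 12) = 25/216.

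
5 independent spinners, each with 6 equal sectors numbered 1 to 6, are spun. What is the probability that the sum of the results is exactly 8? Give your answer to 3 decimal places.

There are 6^5 = 7776 equally likely outcomes.
The number of ordered 5-tuples from {1,…,6} summing to 8 is 35.
P(sum = 8) = 35/7776 ≈ 0.005.

0.005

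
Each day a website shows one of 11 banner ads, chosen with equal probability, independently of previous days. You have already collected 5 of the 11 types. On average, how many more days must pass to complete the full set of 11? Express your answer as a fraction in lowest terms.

Starting from 5 distinct types, each trial gives a new one with probability (11−i)/11 when i types are held, so the wait for the next new type is 11/(11−i).
E = 11/6 + 11/5 + 11/4 + 11/3 + 11/2 + 11/1 = 539/20.

539/20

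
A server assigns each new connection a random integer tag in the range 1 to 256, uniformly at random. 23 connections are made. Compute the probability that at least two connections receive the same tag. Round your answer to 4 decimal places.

0.6389

It's easier to compute the probability that all 23 are distinct.
P(all distinct) = 256/256 · 255/256 · ··· · 234/256 ≈ 0.3611.
So the probability of at least one match is 1 − 0.3611 = 0.6389.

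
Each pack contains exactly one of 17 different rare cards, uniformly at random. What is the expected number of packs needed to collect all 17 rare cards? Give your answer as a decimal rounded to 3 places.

After i distinct types are collected, each trial gives a new one with probability (17−i)/17, so the expected wait for the next new type is 17/(17−i).
E = 17/17 + 17/16 + 17/15 + 17/14 + 17/13 + 17/12 + 17/11 + 17/10 + 17/9 + 17/8 + 17/7 + 17/6 + 17/5 + 17/4 + 17/3 + 17/2 + 17/1 = 42142223/720720 ≈ 58.472.

58.472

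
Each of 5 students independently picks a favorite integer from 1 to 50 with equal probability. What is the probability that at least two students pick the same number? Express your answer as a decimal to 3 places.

0.186

It's easier to compute the probability that all 5 are distinct.
P(all distinct) = 50/50 · 49/50 · ··· · 46/50 ≈ 0.814.
So the probability of at least one match is 1 − 0.814 = 0.186.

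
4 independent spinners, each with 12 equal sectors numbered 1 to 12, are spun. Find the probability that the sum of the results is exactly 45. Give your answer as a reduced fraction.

5/5184

There are 12^4 = 20736 equally likely outcomes.
The number of ordered 4-tuples from {1,…,12} summing to 45 is 20.
P(sum = 45) = 20/20736 = 5/5184.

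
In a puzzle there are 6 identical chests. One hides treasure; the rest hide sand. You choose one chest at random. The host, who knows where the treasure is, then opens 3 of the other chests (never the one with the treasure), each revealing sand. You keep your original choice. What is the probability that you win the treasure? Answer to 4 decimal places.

0.1667

The host can always open 3 empty chests regardless of your choice, so the reveals give no information about your original chest.
P(win by staying) = 1/6 ≈ 0.1667.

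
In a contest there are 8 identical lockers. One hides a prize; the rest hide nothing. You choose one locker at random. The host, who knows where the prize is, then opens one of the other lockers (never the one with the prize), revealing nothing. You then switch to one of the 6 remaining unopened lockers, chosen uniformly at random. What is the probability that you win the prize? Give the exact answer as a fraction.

7/48

Your original locker holds the prize with probability 1/8, so the other 7 collectively hold it with probability 7/8.
The host can always find an empty locker to open, so this doesn't change that 7/8; it is now spread over the 6 remaining unopened lockers.
P(win by switching) = (7/8) · (1/6) = 7/48.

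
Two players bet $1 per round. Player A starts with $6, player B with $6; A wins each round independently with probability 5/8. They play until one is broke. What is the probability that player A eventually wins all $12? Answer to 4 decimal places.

0.9554

Let r = q/p = (3/8)/(5/8) = 3/5. The recurrence P(i) = p·P(i+1) + q·P(i−1) with P(0)=0, P(12)=1 gives P(i) = (1 − r^i)/(1 − r^12).
P(6) = (1 − (3/5)^6) / (1 − (3/5)^12) = 15625/16354 ≈ 0.9554.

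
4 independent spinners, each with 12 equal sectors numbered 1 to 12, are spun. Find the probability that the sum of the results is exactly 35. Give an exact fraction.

17/648

There are 12^4 = 20736 equally likely outcomes.
The number of ordered 4-tuples from {1,…,12} summing to 35 is 544.
P(sum = 35) = 544/20736 = 17/648.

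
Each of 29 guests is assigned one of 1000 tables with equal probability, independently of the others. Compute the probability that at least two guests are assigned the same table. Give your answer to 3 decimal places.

0.336

It's easier to compute the probability that all 29 are distinct.
P(all distinct) = 1000/1000 · 999/1000 · ··· · 972/1000 ≈ 0.664.
So the probability of at least one match is 1 − 0.664 = 0.336.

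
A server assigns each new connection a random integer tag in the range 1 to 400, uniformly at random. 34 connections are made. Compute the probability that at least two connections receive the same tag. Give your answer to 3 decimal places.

0.764

It's easier to compute the probability that all 34 are distinct.
P(all distinct) = 400/400 · 399/400 · ··· · 367/400 ≈ 0.236.
So the probability of at least one match is 1 − 0.236 = 0.764.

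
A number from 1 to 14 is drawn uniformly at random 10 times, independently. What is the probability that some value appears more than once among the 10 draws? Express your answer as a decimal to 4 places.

P(all 10 different) = 14/14 · 13/14 · ··· · 5/14 ≈ 0.0126.
P(at least two equal) = 1 − 0.0126 = 0.9874.

0.9874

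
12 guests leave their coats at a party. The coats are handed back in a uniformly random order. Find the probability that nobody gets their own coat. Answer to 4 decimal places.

0.3679

This is the derangement probability: permutations of 12 with no fixed point.
D(12) = 12! · (1 − 1/1! + 1/2! − ··· + (−1)^12/12!) = 176214841.
P = 176214841/479001600 = 16019531/43545600 ≈ 0.3679.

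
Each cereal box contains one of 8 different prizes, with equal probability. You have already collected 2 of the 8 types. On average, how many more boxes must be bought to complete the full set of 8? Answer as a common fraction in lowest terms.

98/5

Starting from 2 distinct types, each trial gives a new one with probability (8−i)/8 when i types are held, so the wait for the next new type is 8/(8−i).
E = 8/6 + 8/5 + 8/4 + 8/3 + 8/2 + 8/1 = 98/5.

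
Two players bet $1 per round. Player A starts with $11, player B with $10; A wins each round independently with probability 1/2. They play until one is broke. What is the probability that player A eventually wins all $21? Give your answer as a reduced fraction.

11/21

With a fair step, P(i) = ½P(i−1) + ½P(i+1) with P(0)=0, P(21)=1 has the linear solution P(i) = i/21.
P(11) = 11/21.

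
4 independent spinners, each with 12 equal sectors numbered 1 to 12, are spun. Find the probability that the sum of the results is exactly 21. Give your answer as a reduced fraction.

229/5184

There are 12^4 = 20736 equally likely outcomes.
The number of ordered 4-tuples from {1,…,12} summing to 21 is 916.
P(sum = 21) = 916/20736 = 229/5184.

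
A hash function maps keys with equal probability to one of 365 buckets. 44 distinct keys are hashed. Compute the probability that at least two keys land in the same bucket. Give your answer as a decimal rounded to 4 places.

It's easier to compute the probability that all 44 are distinct.
P(all distinct) = 365/365 · 364/365 · ··· · 322/365 ≈ 0.0671.
So the probability of at least one match is 1 − 0.0671 = 0.9329.

0.9329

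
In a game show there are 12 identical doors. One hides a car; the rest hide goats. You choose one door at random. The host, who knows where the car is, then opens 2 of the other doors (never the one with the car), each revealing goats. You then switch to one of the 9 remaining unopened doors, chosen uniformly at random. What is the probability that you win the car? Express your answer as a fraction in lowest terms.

Your original door holds the car with probability 1/12, so the other 11 collectively hold it with probability 11/12.
The host can always find 2 empty doors to open, so the reveals don't change that 11/12; it is now spread over the 9 remaining unopened doors.
P(win by switching) = (11/12) · (1/9) = 11/108.

11/108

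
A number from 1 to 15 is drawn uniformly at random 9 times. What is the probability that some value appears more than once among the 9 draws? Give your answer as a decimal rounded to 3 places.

P(all 9 different) = 15/15 · 14/15 · ··· · 7/15 ≈ 0.047.
P(at least two equal) = 1 − 0.047 = 0.953.

0.953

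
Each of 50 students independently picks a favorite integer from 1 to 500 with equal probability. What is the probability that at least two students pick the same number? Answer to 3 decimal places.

It's easier to compute the probability that all 50 are distinct.
P(all distinct) = 500/500 · 499/500 · ··· · 451/500 ≈ 0.079.
So the probability of at least one match is 1 − 0.079 = 0.921.

0.921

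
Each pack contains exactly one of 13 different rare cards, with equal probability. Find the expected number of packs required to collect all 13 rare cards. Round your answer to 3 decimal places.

41.342

After i distinct types are collected, each trial gives a new one with probability (13−i)/13, so the expected wait for the next new type is 13/(13−i).
E = 13/13 + 13/12 + 13/11 + 13/10 + 13/9 + 13/8 + 13/7 + 13/6 + 13/5 + 13/4 + 13/3 + 13/2 + 13/1 = 1145993/27720 ≈ 41.342.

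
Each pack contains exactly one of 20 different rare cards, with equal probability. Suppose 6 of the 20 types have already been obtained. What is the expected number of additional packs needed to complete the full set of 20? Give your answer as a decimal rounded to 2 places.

65.03

Starting from 6 distinct types, each trial gives a new one with probability (20−i)/20 when i types are held, so the wait for the next new type is 20/(20−i).
E = 20/14 + 20/13 + 20/12 + 20/11 + 20/10 + 20/9 + 20/8 + 20/7 + 20/6 + 20/5 + 20/4 + 20/3 + 20/2 + 20/1 = 1171733/18018 ≈ 65.03.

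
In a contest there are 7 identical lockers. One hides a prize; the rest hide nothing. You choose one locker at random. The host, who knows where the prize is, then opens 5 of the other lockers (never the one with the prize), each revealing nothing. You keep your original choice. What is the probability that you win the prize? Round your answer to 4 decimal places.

0.1429

The host can always open 5 empty lockers regardless of your choice, so the reveals give no information about your original locker.
P(win by staying) = 1/7 ≈ 0.1429.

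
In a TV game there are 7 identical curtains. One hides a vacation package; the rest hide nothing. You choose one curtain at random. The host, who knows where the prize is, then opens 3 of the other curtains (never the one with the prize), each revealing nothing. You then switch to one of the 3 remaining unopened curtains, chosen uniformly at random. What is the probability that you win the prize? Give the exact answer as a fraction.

2/7

Your original curtain holds the prize with probability 1/7, so the other 6 collectively hold it with probability 6/7.
The host can always find 3 empty curtains to open, so the reveals don't change that 6/7; it is now spread over the 3 remaining unopened curtains.
P(win by switching) = (6/7) · (1/3) = 2/7.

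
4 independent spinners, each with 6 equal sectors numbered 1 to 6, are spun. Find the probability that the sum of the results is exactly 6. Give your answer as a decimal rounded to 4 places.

There are 6^4 = 1296 equally likely outcomes.
The number of ordered 4-tuples from {1,…,6} summing to 6 is 10.
P(sum = 6) = 10/1296 = 5/648 ≈ 0.0077.

0.0077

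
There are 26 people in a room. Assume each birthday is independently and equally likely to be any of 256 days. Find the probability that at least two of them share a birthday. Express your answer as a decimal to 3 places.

0.731

It's easier to compute the probability that all 26 are distinct.
P(all distinct) = 256/256 · 255/256 · ··· · 231/256 ≈ 0.269.
So the probability of at least one match is 1 − 0.269 = 0.731.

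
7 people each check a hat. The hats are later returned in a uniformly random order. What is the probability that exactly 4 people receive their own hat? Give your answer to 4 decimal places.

Choose which 4 of the 7 are fixed: C(7,4) = 35 ways.
The remaining 3 must have no fixed point: D(3) = 2.
P = 35·2/5040 = 1/72 ≈ 0.0139.

0.0139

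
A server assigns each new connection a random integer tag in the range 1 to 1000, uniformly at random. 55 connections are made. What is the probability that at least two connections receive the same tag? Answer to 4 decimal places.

0.7797

It's easier to compute the probability that all 55 are distinct.
P(all distinct) = 1000/1000 · 999/1000 · ··· · 946/1000 ≈ 0.2203.
So the probability of at least one match is 1 − 0.2203 = 0.7797.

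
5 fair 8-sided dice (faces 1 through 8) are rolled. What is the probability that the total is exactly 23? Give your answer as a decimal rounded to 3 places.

There are 8^5 = 32768 equally likely outcomes.
The number of ordered 5-tuples from {1,…,8} summing to 23 is 2460.
P(sum = 23) = 2460/32768 = 615/8192 ≈ 0.075.

0.075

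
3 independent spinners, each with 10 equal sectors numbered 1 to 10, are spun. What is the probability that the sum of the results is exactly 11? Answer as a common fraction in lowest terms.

There are 10^3 = 1000 equally likely outcomes.
The number of ordered 3-tuples from {1,…,10} summing to 11 is 45.
P(sum = 11) = 45/1000 = 9/200.

9/200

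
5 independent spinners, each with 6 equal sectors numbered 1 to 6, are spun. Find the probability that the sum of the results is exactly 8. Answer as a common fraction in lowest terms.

35/7776

There are 6^5 = 7776 equally likely outcomes.
The number of ordered 5-tuples from {1,…,6} summing to 8 is 35.
P(sum = 8) = 35/7776.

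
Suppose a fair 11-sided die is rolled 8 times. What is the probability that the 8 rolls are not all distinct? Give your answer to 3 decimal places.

0.969

P(all 8 different) = 11/11 · 10/11 · ··· · 4/11 ≈ 0.031.
P(at least two equal) = 1 − 0.031 = 0.969.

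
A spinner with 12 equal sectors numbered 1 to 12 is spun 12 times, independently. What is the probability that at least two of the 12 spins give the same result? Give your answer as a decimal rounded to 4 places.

P(all 12 different) = 12/12 · 11/12 · ··· · 1/12 ≈ 0.0001.
P(at least two equal) = 1 − 0.0001 = 0.9999.

0.9999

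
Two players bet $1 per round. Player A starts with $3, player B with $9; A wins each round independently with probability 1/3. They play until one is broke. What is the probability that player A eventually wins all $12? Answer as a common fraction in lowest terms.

1/585

Let r = q/p = (2/3)/(1/3) = 2. The recurrence P(i) = p·P(i+1) + q·P(i−1) with P(0)=0, P(12)=1 gives P(i) = (1 − r^i)/(1 − r^12).
P(3) = (1 − (2)^3) / (1 − (2)^12) = 1/585.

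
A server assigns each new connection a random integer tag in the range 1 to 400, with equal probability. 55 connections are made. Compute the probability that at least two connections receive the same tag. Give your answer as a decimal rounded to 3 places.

0.980

It's easier to compute the probability that all 55 are distinct.
P(all distinct) = 400/400 · 399/400 · ··· · 346/400 ≈ 0.020.
So the probability of at least one match is 1 − 0.020 = 0.980.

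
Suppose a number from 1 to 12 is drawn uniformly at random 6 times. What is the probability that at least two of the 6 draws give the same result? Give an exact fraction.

1343/1728

P(all 6 different) = 12/12 · 11/12 · ··· · 7/12 = 385/1728.
P(at least two equal) = 1 − 385/1728 = 1343/1728.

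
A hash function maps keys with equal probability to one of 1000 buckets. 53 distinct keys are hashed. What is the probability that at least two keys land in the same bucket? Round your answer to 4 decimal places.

0.7541

It's easier to compute the probability that all 53 are distinct.
P(all distinct) = 1000/1000 · 999/1000 · ··· · 948/1000 ≈ 0.2459.
So the probability of at least one match is 1 − 0.2459 = 0.7541.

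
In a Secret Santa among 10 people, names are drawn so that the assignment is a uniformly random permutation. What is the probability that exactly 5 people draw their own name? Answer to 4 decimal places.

Choose which 5 of the 10 are fixed: C(10,5) = 252 ways.
The remaining 5 must have no fixed point: D(5) = 44.
P = 252·44/3628800 = 11/3600 ≈ 0.0031.

0.0031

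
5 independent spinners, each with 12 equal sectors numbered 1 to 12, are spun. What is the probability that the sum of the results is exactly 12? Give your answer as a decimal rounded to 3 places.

There are 12^5 = 248832 equally likely outcomes.
The number of ordered 5-tuples from {1,…,12} summing to 12 is 330.
P(sum = 12) = 330/248832 = 55/41472 ≈ 0.001.

0.001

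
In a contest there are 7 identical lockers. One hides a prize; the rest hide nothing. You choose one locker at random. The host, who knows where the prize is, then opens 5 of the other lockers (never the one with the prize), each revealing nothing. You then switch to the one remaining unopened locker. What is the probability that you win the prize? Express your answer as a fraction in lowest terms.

Your original locker holds the prize with probability 1/7, so the other 6 collectively hold it with probability 6/7.
The host can always find 5 empty lockers to open, so the reveals don't change that 6/7; it is now spread over the 1 remaining unopened locker.
P(win by switching) = (6/7) · (1/1) = 6/7.

6/7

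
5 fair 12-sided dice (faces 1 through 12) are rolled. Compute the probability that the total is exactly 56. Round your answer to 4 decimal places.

There are 12^5 = 248832 equally likely outcomes.
The number of ordered 5-tuples from {1,…,12} summing to 56 is 70.
P(sum = 56) = 70/248832 = 35/124416 ≈ 0.0003.

0.0003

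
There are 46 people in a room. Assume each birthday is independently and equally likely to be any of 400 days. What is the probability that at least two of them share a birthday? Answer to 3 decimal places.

0.932

It's easier to compute the probability that all 46 are distinct.
P(all distinct) = 400/400 · 399/400 · ··· · 355/400 ≈ 0.068.
So the probability of at least one match is 1 − 0.068 = 0.932.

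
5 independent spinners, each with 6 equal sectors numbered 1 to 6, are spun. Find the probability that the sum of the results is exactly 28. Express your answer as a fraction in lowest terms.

5/2592

There are 6^5 = 7776 equally likely outcomes.
The number of ordered 5-tuples from {1,…,6} summing to 28 is 15.
P(sum = 28) = 15/7776 = 5/2592.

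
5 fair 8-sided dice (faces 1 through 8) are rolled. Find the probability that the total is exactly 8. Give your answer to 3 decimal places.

There are 8^5 = 32768 equally likely outcomes.
The number of ordered 5-tuples from {1,…,8} summing to 8 is 35.
P(sum = 8) = 35/32768 ≈ 0.001.

0.001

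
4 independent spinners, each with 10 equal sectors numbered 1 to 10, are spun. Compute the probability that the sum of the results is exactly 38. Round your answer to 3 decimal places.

0.001

There are 10^4 = 10000 equally likely outcomes.
The number of ordered 4-tuples from {1,…,10} summing to 38 is 10.
P(sum = 38) = 10/10000 = 1/1000 ≈ 0.001.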